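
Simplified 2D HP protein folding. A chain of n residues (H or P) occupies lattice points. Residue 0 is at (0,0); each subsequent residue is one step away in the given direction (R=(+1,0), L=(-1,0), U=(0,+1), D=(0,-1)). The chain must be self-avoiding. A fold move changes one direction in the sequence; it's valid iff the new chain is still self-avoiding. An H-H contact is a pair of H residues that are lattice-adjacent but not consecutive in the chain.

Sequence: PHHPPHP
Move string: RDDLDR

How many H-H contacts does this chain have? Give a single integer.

Positions: [(0, 0), (1, 0), (1, -1), (1, -2), (0, -2), (0, -3), (1, -3)]
No H-H contacts found.

Answer: 0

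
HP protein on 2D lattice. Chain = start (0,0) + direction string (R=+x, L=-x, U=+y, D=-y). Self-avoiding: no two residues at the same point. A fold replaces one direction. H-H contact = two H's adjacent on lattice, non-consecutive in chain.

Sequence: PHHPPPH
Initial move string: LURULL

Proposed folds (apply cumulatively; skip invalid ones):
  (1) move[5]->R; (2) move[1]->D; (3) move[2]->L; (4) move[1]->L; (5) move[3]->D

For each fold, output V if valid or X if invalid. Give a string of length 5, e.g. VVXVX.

Answer: XXVVV

Derivation:
Initial: LURULL -> [(0, 0), (-1, 0), (-1, 1), (0, 1), (0, 2), (-1, 2), (-2, 2)]
Fold 1: move[5]->R => LURULR INVALID (collision), skipped
Fold 2: move[1]->D => LDRULL INVALID (collision), skipped
Fold 3: move[2]->L => LULULL VALID
Fold 4: move[1]->L => LLLULL VALID
Fold 5: move[3]->D => LLLDLL VALID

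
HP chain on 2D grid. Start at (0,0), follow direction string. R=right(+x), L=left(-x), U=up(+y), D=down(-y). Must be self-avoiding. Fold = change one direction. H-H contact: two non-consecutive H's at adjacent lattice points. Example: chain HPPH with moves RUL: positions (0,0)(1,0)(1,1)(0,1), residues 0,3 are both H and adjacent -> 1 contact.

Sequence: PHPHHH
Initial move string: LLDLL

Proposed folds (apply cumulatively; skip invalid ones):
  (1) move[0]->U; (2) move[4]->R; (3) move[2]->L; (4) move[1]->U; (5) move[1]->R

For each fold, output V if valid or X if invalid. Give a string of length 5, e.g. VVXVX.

Answer: VXVVX

Derivation:
Initial: LLDLL -> [(0, 0), (-1, 0), (-2, 0), (-2, -1), (-3, -1), (-4, -1)]
Fold 1: move[0]->U => ULDLL VALID
Fold 2: move[4]->R => ULDLR INVALID (collision), skipped
Fold 3: move[2]->L => ULLLL VALID
Fold 4: move[1]->U => UULLL VALID
Fold 5: move[1]->R => URLLL INVALID (collision), skipped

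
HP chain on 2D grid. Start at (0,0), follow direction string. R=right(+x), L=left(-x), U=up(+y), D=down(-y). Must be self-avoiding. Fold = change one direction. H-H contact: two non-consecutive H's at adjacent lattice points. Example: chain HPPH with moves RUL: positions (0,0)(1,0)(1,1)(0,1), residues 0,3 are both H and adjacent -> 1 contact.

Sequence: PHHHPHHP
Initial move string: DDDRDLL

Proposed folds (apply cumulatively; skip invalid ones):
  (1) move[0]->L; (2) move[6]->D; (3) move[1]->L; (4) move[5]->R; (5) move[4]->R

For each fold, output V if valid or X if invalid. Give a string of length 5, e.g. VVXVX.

Initial: DDDRDLL -> [(0, 0), (0, -1), (0, -2), (0, -3), (1, -3), (1, -4), (0, -4), (-1, -4)]
Fold 1: move[0]->L => LDDRDLL VALID
Fold 2: move[6]->D => LDDRDLD VALID
Fold 3: move[1]->L => LLDRDLD VALID
Fold 4: move[5]->R => LLDRDRD VALID
Fold 5: move[4]->R => LLDRRRD VALID

Answer: VVVVV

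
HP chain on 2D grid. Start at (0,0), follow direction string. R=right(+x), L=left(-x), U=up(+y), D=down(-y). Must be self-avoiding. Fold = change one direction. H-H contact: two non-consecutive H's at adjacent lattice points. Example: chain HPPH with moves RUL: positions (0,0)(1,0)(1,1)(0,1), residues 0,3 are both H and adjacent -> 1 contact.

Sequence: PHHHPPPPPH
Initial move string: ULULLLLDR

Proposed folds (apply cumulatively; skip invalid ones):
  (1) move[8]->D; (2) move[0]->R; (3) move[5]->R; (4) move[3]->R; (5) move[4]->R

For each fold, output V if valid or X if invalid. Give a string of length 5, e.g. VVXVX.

Initial: ULULLLLDR -> [(0, 0), (0, 1), (-1, 1), (-1, 2), (-2, 2), (-3, 2), (-4, 2), (-5, 2), (-5, 1), (-4, 1)]
Fold 1: move[8]->D => ULULLLLDD VALID
Fold 2: move[0]->R => RLULLLLDD INVALID (collision), skipped
Fold 3: move[5]->R => ULULLRLDD INVALID (collision), skipped
Fold 4: move[3]->R => ULURLLLDD INVALID (collision), skipped
Fold 5: move[4]->R => ULULRLLDD INVALID (collision), skipped

Answer: VXXXX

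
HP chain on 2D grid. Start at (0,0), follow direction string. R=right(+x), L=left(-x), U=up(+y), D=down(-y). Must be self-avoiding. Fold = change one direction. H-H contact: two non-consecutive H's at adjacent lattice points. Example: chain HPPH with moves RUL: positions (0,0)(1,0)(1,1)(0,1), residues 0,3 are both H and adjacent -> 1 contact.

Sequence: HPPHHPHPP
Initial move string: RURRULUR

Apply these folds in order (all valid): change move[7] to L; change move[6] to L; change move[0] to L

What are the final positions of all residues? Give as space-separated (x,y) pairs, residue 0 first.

Answer: (0,0) (-1,0) (-1,1) (0,1) (1,1) (1,2) (0,2) (-1,2) (-2,2)

Derivation:
Initial moves: RURRULUR
Fold: move[7]->L => RURRULUL (positions: [(0, 0), (1, 0), (1, 1), (2, 1), (3, 1), (3, 2), (2, 2), (2, 3), (1, 3)])
Fold: move[6]->L => RURRULLL (positions: [(0, 0), (1, 0), (1, 1), (2, 1), (3, 1), (3, 2), (2, 2), (1, 2), (0, 2)])
Fold: move[0]->L => LURRULLL (positions: [(0, 0), (-1, 0), (-1, 1), (0, 1), (1, 1), (1, 2), (0, 2), (-1, 2), (-2, 2)])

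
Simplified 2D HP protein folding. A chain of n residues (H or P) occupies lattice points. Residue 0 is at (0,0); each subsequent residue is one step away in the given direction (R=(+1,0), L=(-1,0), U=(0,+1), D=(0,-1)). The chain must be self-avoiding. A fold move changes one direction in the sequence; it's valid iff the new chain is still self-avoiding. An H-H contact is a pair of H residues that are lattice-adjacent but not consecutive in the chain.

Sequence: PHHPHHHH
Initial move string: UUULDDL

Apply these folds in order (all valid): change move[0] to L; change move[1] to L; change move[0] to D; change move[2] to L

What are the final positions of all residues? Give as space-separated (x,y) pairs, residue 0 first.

Initial moves: UUULDDL
Fold: move[0]->L => LUULDDL (positions: [(0, 0), (-1, 0), (-1, 1), (-1, 2), (-2, 2), (-2, 1), (-2, 0), (-3, 0)])
Fold: move[1]->L => LLULDDL (positions: [(0, 0), (-1, 0), (-2, 0), (-2, 1), (-3, 1), (-3, 0), (-3, -1), (-4, -1)])
Fold: move[0]->D => DLULDDL (positions: [(0, 0), (0, -1), (-1, -1), (-1, 0), (-2, 0), (-2, -1), (-2, -2), (-3, -2)])
Fold: move[2]->L => DLLLDDL (positions: [(0, 0), (0, -1), (-1, -1), (-2, -1), (-3, -1), (-3, -2), (-3, -3), (-4, -3)])

Answer: (0,0) (0,-1) (-1,-1) (-2,-1) (-3,-1) (-3,-2) (-3,-3) (-4,-3)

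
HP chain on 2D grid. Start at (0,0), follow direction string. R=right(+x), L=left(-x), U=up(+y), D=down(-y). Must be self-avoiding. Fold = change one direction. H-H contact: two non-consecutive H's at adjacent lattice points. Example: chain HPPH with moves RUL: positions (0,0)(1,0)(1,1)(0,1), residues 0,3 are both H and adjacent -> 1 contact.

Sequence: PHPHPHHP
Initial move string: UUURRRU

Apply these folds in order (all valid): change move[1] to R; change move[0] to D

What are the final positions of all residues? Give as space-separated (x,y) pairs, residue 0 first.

Initial moves: UUURRRU
Fold: move[1]->R => URURRRU (positions: [(0, 0), (0, 1), (1, 1), (1, 2), (2, 2), (3, 2), (4, 2), (4, 3)])
Fold: move[0]->D => DRURRRU (positions: [(0, 0), (0, -1), (1, -1), (1, 0), (2, 0), (3, 0), (4, 0), (4, 1)])

Answer: (0,0) (0,-1) (1,-1) (1,0) (2,0) (3,0) (4,0) (4,1)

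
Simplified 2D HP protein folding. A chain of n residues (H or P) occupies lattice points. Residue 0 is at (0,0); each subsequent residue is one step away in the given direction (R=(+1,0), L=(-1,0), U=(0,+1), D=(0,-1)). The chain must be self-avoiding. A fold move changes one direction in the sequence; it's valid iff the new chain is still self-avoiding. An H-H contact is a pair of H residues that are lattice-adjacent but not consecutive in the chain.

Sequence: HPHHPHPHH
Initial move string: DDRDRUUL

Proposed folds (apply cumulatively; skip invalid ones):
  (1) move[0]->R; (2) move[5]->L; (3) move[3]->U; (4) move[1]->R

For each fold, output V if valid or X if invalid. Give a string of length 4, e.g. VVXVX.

Initial: DDRDRUUL -> [(0, 0), (0, -1), (0, -2), (1, -2), (1, -3), (2, -3), (2, -2), (2, -1), (1, -1)]
Fold 1: move[0]->R => RDRDRUUL VALID
Fold 2: move[5]->L => RDRDRLUL INVALID (collision), skipped
Fold 3: move[3]->U => RDRURUUL VALID
Fold 4: move[1]->R => RRRURUUL VALID

Answer: VXVV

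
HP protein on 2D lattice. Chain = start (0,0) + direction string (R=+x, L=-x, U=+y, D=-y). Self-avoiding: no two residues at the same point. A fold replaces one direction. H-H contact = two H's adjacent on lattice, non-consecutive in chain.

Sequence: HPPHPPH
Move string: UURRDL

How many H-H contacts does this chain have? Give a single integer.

Positions: [(0, 0), (0, 1), (0, 2), (1, 2), (2, 2), (2, 1), (1, 1)]
H-H contact: residue 3 @(1,2) - residue 6 @(1, 1)

Answer: 1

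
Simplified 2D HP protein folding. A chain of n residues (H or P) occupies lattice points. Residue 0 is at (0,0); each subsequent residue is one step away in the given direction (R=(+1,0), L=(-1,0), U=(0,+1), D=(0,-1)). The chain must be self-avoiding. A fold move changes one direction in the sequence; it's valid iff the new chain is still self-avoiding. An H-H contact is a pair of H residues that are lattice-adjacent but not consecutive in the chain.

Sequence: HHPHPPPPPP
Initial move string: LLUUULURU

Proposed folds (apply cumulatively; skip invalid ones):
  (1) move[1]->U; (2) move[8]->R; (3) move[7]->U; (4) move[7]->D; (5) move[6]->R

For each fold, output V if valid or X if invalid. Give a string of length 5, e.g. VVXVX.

Initial: LLUUULURU -> [(0, 0), (-1, 0), (-2, 0), (-2, 1), (-2, 2), (-2, 3), (-3, 3), (-3, 4), (-2, 4), (-2, 5)]
Fold 1: move[1]->U => LUUUULURU VALID
Fold 2: move[8]->R => LUUUULURR VALID
Fold 3: move[7]->U => LUUUULUUR VALID
Fold 4: move[7]->D => LUUUULUDR INVALID (collision), skipped
Fold 5: move[6]->R => LUUUULRUR INVALID (collision), skipped

Answer: VVVXX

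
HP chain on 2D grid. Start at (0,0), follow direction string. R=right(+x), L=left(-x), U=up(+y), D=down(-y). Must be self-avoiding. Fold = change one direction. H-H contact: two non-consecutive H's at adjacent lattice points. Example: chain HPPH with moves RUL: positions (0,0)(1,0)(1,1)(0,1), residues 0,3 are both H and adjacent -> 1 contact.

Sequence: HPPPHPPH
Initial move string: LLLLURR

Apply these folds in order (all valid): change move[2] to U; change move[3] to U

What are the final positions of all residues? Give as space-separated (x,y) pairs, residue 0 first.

Initial moves: LLLLURR
Fold: move[2]->U => LLULURR (positions: [(0, 0), (-1, 0), (-2, 0), (-2, 1), (-3, 1), (-3, 2), (-2, 2), (-1, 2)])
Fold: move[3]->U => LLUUURR (positions: [(0, 0), (-1, 0), (-2, 0), (-2, 1), (-2, 2), (-2, 3), (-1, 3), (0, 3)])

Answer: (0,0) (-1,0) (-2,0) (-2,1) (-2,2) (-2,3) (-1,3) (0,3)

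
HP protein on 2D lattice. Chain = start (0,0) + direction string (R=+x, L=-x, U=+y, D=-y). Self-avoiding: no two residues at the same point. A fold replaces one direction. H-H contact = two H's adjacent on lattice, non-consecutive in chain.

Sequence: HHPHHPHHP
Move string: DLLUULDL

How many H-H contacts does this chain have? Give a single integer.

Positions: [(0, 0), (0, -1), (-1, -1), (-2, -1), (-2, 0), (-2, 1), (-3, 1), (-3, 0), (-4, 0)]
H-H contact: residue 4 @(-2,0) - residue 7 @(-3, 0)

Answer: 1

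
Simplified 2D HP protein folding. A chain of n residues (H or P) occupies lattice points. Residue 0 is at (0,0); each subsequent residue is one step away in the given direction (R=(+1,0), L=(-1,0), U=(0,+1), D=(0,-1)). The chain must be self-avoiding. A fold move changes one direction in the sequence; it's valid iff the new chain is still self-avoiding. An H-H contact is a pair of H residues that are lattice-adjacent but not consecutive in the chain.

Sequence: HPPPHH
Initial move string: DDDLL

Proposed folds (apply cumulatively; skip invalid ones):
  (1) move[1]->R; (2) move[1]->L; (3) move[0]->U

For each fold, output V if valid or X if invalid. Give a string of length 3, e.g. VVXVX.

Initial: DDDLL -> [(0, 0), (0, -1), (0, -2), (0, -3), (-1, -3), (-2, -3)]
Fold 1: move[1]->R => DRDLL VALID
Fold 2: move[1]->L => DLDLL VALID
Fold 3: move[0]->U => ULDLL VALID

Answer: VVV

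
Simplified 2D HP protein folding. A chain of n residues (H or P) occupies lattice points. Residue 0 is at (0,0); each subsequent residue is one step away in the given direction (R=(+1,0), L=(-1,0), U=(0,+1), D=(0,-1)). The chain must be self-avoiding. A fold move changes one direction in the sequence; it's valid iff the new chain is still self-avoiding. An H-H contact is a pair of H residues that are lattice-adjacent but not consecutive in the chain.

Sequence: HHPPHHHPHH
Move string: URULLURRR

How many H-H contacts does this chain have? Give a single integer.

Positions: [(0, 0), (0, 1), (1, 1), (1, 2), (0, 2), (-1, 2), (-1, 3), (0, 3), (1, 3), (2, 3)]
H-H contact: residue 1 @(0,1) - residue 4 @(0, 2)

Answer: 1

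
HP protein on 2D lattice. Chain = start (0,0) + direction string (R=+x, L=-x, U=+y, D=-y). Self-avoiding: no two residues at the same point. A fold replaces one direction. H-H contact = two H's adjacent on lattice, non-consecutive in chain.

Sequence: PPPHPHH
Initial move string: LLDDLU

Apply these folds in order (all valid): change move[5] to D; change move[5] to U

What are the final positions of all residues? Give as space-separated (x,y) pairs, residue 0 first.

Answer: (0,0) (-1,0) (-2,0) (-2,-1) (-2,-2) (-3,-2) (-3,-1)

Derivation:
Initial moves: LLDDLU
Fold: move[5]->D => LLDDLD (positions: [(0, 0), (-1, 0), (-2, 0), (-2, -1), (-2, -2), (-3, -2), (-3, -3)])
Fold: move[5]->U => LLDDLU (positions: [(0, 0), (-1, 0), (-2, 0), (-2, -1), (-2, -2), (-3, -2), (-3, -1)])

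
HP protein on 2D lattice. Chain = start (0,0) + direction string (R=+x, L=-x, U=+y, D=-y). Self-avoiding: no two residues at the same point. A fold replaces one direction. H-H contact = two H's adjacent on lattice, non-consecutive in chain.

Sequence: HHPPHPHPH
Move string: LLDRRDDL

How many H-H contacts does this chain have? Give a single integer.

Answer: 1

Derivation:
Positions: [(0, 0), (-1, 0), (-2, 0), (-2, -1), (-1, -1), (0, -1), (0, -2), (0, -3), (-1, -3)]
H-H contact: residue 1 @(-1,0) - residue 4 @(-1, -1)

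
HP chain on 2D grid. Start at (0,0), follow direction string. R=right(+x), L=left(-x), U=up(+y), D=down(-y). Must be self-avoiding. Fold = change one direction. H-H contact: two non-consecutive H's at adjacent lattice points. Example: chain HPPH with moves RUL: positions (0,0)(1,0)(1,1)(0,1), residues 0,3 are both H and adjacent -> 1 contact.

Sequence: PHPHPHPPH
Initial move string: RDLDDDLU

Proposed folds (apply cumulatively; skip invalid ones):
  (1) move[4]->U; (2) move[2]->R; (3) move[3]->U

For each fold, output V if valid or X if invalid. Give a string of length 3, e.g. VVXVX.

Answer: XVX

Derivation:
Initial: RDLDDDLU -> [(0, 0), (1, 0), (1, -1), (0, -1), (0, -2), (0, -3), (0, -4), (-1, -4), (-1, -3)]
Fold 1: move[4]->U => RDLDUDLU INVALID (collision), skipped
Fold 2: move[2]->R => RDRDDDLU VALID
Fold 3: move[3]->U => RDRUDDLU INVALID (collision), skipped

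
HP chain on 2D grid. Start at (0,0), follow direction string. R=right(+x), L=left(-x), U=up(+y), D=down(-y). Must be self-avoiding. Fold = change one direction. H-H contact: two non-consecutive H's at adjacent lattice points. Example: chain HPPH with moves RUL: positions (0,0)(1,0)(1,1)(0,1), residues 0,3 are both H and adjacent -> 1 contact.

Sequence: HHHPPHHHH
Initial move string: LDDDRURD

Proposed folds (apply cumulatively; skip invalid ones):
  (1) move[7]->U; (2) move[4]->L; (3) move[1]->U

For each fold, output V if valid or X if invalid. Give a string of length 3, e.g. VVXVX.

Answer: VXX

Derivation:
Initial: LDDDRURD -> [(0, 0), (-1, 0), (-1, -1), (-1, -2), (-1, -3), (0, -3), (0, -2), (1, -2), (1, -3)]
Fold 1: move[7]->U => LDDDRURU VALID
Fold 2: move[4]->L => LDDDLURU INVALID (collision), skipped
Fold 3: move[1]->U => LUDDRURU INVALID (collision), skipped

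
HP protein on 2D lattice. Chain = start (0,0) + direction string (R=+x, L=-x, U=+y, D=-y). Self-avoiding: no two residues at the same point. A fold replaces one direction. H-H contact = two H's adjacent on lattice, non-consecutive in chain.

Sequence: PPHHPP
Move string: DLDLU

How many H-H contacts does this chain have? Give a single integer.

Positions: [(0, 0), (0, -1), (-1, -1), (-1, -2), (-2, -2), (-2, -1)]
No H-H contacts found.

Answer: 0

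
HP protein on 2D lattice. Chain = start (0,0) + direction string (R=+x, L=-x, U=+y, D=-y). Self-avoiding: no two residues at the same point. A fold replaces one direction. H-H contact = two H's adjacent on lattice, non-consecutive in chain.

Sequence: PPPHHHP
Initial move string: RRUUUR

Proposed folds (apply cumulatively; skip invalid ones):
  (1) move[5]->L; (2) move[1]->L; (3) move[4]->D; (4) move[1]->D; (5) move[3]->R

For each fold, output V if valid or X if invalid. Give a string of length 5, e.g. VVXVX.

Initial: RRUUUR -> [(0, 0), (1, 0), (2, 0), (2, 1), (2, 2), (2, 3), (3, 3)]
Fold 1: move[5]->L => RRUUUL VALID
Fold 2: move[1]->L => RLUUUL INVALID (collision), skipped
Fold 3: move[4]->D => RRUUDL INVALID (collision), skipped
Fold 4: move[1]->D => RDUUUL INVALID (collision), skipped
Fold 5: move[3]->R => RRURUL VALID

Answer: VXXXV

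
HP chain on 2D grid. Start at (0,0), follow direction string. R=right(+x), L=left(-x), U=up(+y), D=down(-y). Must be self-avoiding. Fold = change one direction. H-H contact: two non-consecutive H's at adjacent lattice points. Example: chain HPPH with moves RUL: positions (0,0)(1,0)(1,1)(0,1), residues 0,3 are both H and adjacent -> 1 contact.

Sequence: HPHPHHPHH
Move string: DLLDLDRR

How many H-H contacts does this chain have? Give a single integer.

Answer: 1

Derivation:
Positions: [(0, 0), (0, -1), (-1, -1), (-2, -1), (-2, -2), (-3, -2), (-3, -3), (-2, -3), (-1, -3)]
H-H contact: residue 4 @(-2,-2) - residue 7 @(-2, -3)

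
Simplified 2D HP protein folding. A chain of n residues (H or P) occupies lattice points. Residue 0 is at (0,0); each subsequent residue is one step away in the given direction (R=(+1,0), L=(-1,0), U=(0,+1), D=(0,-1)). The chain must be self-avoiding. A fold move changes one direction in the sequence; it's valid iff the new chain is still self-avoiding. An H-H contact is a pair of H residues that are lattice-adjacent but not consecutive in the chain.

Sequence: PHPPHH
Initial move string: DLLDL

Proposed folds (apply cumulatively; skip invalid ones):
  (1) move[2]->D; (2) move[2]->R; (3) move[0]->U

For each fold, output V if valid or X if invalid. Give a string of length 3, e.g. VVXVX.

Answer: VXV

Derivation:
Initial: DLLDL -> [(0, 0), (0, -1), (-1, -1), (-2, -1), (-2, -2), (-3, -2)]
Fold 1: move[2]->D => DLDDL VALID
Fold 2: move[2]->R => DLRDL INVALID (collision), skipped
Fold 3: move[0]->U => ULDDL VALID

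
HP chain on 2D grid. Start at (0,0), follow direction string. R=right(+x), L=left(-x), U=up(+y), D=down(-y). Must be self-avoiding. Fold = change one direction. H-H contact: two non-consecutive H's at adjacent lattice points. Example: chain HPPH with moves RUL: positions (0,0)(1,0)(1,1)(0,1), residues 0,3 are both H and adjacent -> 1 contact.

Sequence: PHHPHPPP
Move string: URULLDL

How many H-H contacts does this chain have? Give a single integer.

Positions: [(0, 0), (0, 1), (1, 1), (1, 2), (0, 2), (-1, 2), (-1, 1), (-2, 1)]
H-H contact: residue 1 @(0,1) - residue 4 @(0, 2)

Answer: 1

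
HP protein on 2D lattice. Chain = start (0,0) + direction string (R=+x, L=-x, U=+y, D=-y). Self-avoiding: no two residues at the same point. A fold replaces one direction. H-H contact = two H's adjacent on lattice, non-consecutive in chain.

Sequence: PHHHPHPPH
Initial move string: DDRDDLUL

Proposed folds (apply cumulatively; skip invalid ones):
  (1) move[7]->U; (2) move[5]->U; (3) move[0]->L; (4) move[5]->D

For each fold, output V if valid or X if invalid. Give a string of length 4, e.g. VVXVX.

Initial: DDRDDLUL -> [(0, 0), (0, -1), (0, -2), (1, -2), (1, -3), (1, -4), (0, -4), (0, -3), (-1, -3)]
Fold 1: move[7]->U => DDRDDLUU INVALID (collision), skipped
Fold 2: move[5]->U => DDRDDUUL INVALID (collision), skipped
Fold 3: move[0]->L => LDRDDLUL VALID
Fold 4: move[5]->D => LDRDDDUL INVALID (collision), skipped

Answer: XXVX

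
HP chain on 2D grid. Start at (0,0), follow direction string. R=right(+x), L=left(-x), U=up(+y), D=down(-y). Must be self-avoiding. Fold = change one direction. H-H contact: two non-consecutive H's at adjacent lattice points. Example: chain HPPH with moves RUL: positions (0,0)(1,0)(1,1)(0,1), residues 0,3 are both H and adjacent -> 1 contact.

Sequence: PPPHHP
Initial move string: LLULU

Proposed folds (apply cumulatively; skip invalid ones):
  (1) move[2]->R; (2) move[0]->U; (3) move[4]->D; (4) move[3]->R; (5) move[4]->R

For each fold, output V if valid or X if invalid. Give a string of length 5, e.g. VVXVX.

Answer: XVVXX

Derivation:
Initial: LLULU -> [(0, 0), (-1, 0), (-2, 0), (-2, 1), (-3, 1), (-3, 2)]
Fold 1: move[2]->R => LLRLU INVALID (collision), skipped
Fold 2: move[0]->U => ULULU VALID
Fold 3: move[4]->D => ULULD VALID
Fold 4: move[3]->R => ULURD INVALID (collision), skipped
Fold 5: move[4]->R => ULULR INVALID (collision), skipped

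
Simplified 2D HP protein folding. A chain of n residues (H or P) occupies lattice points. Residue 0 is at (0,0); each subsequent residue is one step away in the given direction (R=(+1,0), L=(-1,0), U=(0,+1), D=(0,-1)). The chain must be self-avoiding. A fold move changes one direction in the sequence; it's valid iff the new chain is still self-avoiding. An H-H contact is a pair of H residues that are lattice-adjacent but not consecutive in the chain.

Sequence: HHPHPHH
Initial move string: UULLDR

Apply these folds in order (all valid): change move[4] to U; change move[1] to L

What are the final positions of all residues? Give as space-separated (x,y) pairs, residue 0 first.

Initial moves: UULLDR
Fold: move[4]->U => UULLUR (positions: [(0, 0), (0, 1), (0, 2), (-1, 2), (-2, 2), (-2, 3), (-1, 3)])
Fold: move[1]->L => ULLLUR (positions: [(0, 0), (0, 1), (-1, 1), (-2, 1), (-3, 1), (-3, 2), (-2, 2)])

Answer: (0,0) (0,1) (-1,1) (-2,1) (-3,1) (-3,2) (-2,2)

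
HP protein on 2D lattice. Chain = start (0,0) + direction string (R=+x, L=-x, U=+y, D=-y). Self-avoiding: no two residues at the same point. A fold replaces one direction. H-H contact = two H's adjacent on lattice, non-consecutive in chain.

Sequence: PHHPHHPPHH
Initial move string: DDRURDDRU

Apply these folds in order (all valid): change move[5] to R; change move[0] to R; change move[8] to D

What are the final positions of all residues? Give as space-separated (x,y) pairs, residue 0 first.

Answer: (0,0) (1,0) (1,-1) (2,-1) (2,0) (3,0) (4,0) (4,-1) (5,-1) (5,-2)

Derivation:
Initial moves: DDRURDDRU
Fold: move[5]->R => DDRURRDRU (positions: [(0, 0), (0, -1), (0, -2), (1, -2), (1, -1), (2, -1), (3, -1), (3, -2), (4, -2), (4, -1)])
Fold: move[0]->R => RDRURRDRU (positions: [(0, 0), (1, 0), (1, -1), (2, -1), (2, 0), (3, 0), (4, 0), (4, -1), (5, -1), (5, 0)])
Fold: move[8]->D => RDRURRDRD (positions: [(0, 0), (1, 0), (1, -1), (2, -1), (2, 0), (3, 0), (4, 0), (4, -1), (5, -1), (5, -2)])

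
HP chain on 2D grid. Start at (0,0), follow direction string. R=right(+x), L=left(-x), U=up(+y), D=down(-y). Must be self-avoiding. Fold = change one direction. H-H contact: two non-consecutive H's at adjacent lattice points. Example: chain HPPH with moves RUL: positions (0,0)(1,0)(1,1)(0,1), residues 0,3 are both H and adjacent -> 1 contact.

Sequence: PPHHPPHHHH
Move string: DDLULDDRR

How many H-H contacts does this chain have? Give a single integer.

Positions: [(0, 0), (0, -1), (0, -2), (-1, -2), (-1, -1), (-2, -1), (-2, -2), (-2, -3), (-1, -3), (0, -3)]
H-H contact: residue 2 @(0,-2) - residue 9 @(0, -3)
H-H contact: residue 3 @(-1,-2) - residue 6 @(-2, -2)
H-H contact: residue 3 @(-1,-2) - residue 8 @(-1, -3)

Answer: 3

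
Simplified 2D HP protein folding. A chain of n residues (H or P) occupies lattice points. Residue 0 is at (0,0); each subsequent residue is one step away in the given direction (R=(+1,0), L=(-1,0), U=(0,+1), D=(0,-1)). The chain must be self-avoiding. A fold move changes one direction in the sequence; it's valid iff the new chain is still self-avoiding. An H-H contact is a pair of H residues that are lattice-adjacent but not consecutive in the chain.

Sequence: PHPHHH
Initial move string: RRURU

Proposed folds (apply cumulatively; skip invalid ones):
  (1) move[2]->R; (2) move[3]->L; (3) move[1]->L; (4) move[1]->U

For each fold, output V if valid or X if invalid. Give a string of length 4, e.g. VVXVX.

Initial: RRURU -> [(0, 0), (1, 0), (2, 0), (2, 1), (3, 1), (3, 2)]
Fold 1: move[2]->R => RRRRU VALID
Fold 2: move[3]->L => RRRLU INVALID (collision), skipped
Fold 3: move[1]->L => RLRRU INVALID (collision), skipped
Fold 4: move[1]->U => RURRU VALID

Answer: VXXV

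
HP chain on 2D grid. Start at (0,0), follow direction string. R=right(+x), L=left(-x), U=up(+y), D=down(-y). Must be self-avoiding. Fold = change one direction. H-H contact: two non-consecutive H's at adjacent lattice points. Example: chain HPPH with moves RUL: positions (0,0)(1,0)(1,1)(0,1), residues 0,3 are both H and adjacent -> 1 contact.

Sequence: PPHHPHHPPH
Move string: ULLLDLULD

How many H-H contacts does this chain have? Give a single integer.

Positions: [(0, 0), (0, 1), (-1, 1), (-2, 1), (-3, 1), (-3, 0), (-4, 0), (-4, 1), (-5, 1), (-5, 0)]
H-H contact: residue 6 @(-4,0) - residue 9 @(-5, 0)

Answer: 1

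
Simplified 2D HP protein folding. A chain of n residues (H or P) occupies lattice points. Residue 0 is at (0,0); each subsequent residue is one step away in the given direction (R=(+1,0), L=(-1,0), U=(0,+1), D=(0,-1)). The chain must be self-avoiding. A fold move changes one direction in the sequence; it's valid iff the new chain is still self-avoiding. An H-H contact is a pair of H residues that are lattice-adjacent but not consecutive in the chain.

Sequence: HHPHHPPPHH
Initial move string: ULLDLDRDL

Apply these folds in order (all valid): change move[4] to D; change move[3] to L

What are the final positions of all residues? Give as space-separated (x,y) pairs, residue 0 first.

Answer: (0,0) (0,1) (-1,1) (-2,1) (-3,1) (-3,0) (-3,-1) (-2,-1) (-2,-2) (-3,-2)

Derivation:
Initial moves: ULLDLDRDL
Fold: move[4]->D => ULLDDDRDL (positions: [(0, 0), (0, 1), (-1, 1), (-2, 1), (-2, 0), (-2, -1), (-2, -2), (-1, -2), (-1, -3), (-2, -3)])
Fold: move[3]->L => ULLLDDRDL (positions: [(0, 0), (0, 1), (-1, 1), (-2, 1), (-3, 1), (-3, 0), (-3, -1), (-2, -1), (-2, -2), (-3, -2)])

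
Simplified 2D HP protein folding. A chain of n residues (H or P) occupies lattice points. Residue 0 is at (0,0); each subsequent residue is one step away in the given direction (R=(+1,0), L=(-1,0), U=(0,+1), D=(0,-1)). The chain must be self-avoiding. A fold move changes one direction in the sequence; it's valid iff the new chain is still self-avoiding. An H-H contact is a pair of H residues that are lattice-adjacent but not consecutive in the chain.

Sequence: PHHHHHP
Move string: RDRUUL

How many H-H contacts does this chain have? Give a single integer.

Positions: [(0, 0), (1, 0), (1, -1), (2, -1), (2, 0), (2, 1), (1, 1)]
H-H contact: residue 1 @(1,0) - residue 4 @(2, 0)

Answer: 1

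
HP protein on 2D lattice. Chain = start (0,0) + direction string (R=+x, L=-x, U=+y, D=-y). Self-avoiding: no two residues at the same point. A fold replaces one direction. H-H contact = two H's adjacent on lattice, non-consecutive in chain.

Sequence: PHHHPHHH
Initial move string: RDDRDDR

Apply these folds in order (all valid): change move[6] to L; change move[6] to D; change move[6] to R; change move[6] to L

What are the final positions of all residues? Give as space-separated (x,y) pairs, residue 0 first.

Initial moves: RDDRDDR
Fold: move[6]->L => RDDRDDL (positions: [(0, 0), (1, 0), (1, -1), (1, -2), (2, -2), (2, -3), (2, -4), (1, -4)])
Fold: move[6]->D => RDDRDDD (positions: [(0, 0), (1, 0), (1, -1), (1, -2), (2, -2), (2, -3), (2, -4), (2, -5)])
Fold: move[6]->R => RDDRDDR (positions: [(0, 0), (1, 0), (1, -1), (1, -2), (2, -2), (2, -3), (2, -4), (3, -4)])
Fold: move[6]->L => RDDRDDL (positions: [(0, 0), (1, 0), (1, -1), (1, -2), (2, -2), (2, -3), (2, -4), (1, -4)])

Answer: (0,0) (1,0) (1,-1) (1,-2) (2,-2) (2,-3) (2,-4) (1,-4)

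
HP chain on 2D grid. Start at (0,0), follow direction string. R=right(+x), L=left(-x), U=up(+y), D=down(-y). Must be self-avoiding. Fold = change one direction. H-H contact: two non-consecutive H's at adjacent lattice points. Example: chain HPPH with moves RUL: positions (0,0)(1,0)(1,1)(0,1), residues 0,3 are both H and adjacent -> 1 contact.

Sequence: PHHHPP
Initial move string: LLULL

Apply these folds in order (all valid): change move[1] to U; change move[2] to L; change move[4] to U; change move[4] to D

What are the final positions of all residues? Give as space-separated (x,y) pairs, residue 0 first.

Initial moves: LLULL
Fold: move[1]->U => LUULL (positions: [(0, 0), (-1, 0), (-1, 1), (-1, 2), (-2, 2), (-3, 2)])
Fold: move[2]->L => LULLL (positions: [(0, 0), (-1, 0), (-1, 1), (-2, 1), (-3, 1), (-4, 1)])
Fold: move[4]->U => LULLU (positions: [(0, 0), (-1, 0), (-1, 1), (-2, 1), (-3, 1), (-3, 2)])
Fold: move[4]->D => LULLD (positions: [(0, 0), (-1, 0), (-1, 1), (-2, 1), (-3, 1), (-3, 0)])

Answer: (0,0) (-1,0) (-1,1) (-2,1) (-3,1) (-3,0)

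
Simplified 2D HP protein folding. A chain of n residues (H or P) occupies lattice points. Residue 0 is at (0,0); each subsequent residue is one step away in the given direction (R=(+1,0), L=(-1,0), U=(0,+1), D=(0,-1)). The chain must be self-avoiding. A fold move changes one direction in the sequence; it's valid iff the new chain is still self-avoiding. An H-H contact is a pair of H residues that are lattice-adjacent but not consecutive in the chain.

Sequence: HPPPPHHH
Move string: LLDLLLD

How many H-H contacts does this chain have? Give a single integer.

Positions: [(0, 0), (-1, 0), (-2, 0), (-2, -1), (-3, -1), (-4, -1), (-5, -1), (-5, -2)]
No H-H contacts found.

Answer: 0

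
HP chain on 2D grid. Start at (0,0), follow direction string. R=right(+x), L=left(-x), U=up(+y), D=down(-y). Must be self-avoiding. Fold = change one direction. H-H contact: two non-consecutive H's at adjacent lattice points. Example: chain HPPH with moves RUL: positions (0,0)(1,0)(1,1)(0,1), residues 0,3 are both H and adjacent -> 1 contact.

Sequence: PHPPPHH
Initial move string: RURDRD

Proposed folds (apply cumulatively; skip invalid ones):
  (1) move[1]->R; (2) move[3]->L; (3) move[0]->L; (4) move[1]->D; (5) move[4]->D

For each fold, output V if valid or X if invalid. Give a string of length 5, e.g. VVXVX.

Answer: VXXVV

Derivation:
Initial: RURDRD -> [(0, 0), (1, 0), (1, 1), (2, 1), (2, 0), (3, 0), (3, -1)]
Fold 1: move[1]->R => RRRDRD VALID
Fold 2: move[3]->L => RRRLRD INVALID (collision), skipped
Fold 3: move[0]->L => LRRDRD INVALID (collision), skipped
Fold 4: move[1]->D => RDRDRD VALID
Fold 5: move[4]->D => RDRDDD VALID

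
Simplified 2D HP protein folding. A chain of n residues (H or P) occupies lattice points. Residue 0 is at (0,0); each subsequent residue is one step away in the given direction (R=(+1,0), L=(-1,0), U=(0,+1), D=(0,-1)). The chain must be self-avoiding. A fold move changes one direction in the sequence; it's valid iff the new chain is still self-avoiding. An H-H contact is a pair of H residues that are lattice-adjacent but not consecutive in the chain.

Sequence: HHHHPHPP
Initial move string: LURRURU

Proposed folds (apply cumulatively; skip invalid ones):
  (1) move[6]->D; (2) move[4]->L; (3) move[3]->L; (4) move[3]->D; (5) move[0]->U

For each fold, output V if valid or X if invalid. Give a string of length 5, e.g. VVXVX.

Answer: VXXXV

Derivation:
Initial: LURRURU -> [(0, 0), (-1, 0), (-1, 1), (0, 1), (1, 1), (1, 2), (2, 2), (2, 3)]
Fold 1: move[6]->D => LURRURD VALID
Fold 2: move[4]->L => LURRLRD INVALID (collision), skipped
Fold 3: move[3]->L => LURLURD INVALID (collision), skipped
Fold 4: move[3]->D => LURDURD INVALID (collision), skipped
Fold 5: move[0]->U => UURRURD VALID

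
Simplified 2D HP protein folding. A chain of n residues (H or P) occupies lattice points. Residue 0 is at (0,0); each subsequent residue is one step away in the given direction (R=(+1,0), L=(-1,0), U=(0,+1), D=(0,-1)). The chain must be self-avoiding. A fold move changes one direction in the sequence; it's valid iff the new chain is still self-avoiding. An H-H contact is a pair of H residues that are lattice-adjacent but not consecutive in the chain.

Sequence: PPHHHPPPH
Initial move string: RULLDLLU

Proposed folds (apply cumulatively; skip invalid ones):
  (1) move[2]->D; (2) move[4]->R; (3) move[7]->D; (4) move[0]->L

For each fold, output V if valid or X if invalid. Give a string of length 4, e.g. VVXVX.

Initial: RULLDLLU -> [(0, 0), (1, 0), (1, 1), (0, 1), (-1, 1), (-1, 0), (-2, 0), (-3, 0), (-3, 1)]
Fold 1: move[2]->D => RUDLDLLU INVALID (collision), skipped
Fold 2: move[4]->R => RULLRLLU INVALID (collision), skipped
Fold 3: move[7]->D => RULLDLLD VALID
Fold 4: move[0]->L => LULLDLLD VALID

Answer: XXVV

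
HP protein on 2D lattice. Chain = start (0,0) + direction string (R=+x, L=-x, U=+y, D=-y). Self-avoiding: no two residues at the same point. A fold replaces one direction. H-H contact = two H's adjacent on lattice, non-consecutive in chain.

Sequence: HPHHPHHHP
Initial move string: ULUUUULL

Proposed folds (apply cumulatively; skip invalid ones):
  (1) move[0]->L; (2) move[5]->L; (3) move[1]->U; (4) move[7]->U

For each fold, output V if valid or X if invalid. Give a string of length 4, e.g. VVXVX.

Answer: VVVV

Derivation:
Initial: ULUUUULL -> [(0, 0), (0, 1), (-1, 1), (-1, 2), (-1, 3), (-1, 4), (-1, 5), (-2, 5), (-3, 5)]
Fold 1: move[0]->L => LLUUUULL VALID
Fold 2: move[5]->L => LLUUULLL VALID
Fold 3: move[1]->U => LUUUULLL VALID
Fold 4: move[7]->U => LUUUULLU VALID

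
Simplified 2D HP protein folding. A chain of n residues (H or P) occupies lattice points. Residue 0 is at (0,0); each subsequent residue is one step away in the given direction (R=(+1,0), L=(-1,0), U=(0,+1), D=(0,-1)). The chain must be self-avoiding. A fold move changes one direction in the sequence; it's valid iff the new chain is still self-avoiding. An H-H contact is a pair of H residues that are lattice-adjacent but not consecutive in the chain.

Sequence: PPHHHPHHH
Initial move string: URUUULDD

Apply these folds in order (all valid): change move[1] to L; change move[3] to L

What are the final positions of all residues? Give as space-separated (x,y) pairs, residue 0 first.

Answer: (0,0) (0,1) (-1,1) (-1,2) (-2,2) (-2,3) (-3,3) (-3,2) (-3,1)

Derivation:
Initial moves: URUUULDD
Fold: move[1]->L => ULUUULDD (positions: [(0, 0), (0, 1), (-1, 1), (-1, 2), (-1, 3), (-1, 4), (-2, 4), (-2, 3), (-2, 2)])
Fold: move[3]->L => ULULULDD (positions: [(0, 0), (0, 1), (-1, 1), (-1, 2), (-2, 2), (-2, 3), (-3, 3), (-3, 2), (-3, 1)])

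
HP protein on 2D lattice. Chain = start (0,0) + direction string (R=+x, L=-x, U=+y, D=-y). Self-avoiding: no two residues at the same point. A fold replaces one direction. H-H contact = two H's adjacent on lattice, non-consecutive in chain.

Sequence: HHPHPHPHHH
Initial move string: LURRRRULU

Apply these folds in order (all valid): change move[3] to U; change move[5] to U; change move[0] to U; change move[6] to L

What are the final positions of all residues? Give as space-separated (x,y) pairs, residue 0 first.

Initial moves: LURRRRULU
Fold: move[3]->U => LURURRULU (positions: [(0, 0), (-1, 0), (-1, 1), (0, 1), (0, 2), (1, 2), (2, 2), (2, 3), (1, 3), (1, 4)])
Fold: move[5]->U => LURURUULU (positions: [(0, 0), (-1, 0), (-1, 1), (0, 1), (0, 2), (1, 2), (1, 3), (1, 4), (0, 4), (0, 5)])
Fold: move[0]->U => UURURUULU (positions: [(0, 0), (0, 1), (0, 2), (1, 2), (1, 3), (2, 3), (2, 4), (2, 5), (1, 5), (1, 6)])
Fold: move[6]->L => UURURULLU (positions: [(0, 0), (0, 1), (0, 2), (1, 2), (1, 3), (2, 3), (2, 4), (1, 4), (0, 4), (0, 5)])

Answer: (0,0) (0,1) (0,2) (1,2) (1,3) (2,3) (2,4) (1,4) (0,4) (0,5)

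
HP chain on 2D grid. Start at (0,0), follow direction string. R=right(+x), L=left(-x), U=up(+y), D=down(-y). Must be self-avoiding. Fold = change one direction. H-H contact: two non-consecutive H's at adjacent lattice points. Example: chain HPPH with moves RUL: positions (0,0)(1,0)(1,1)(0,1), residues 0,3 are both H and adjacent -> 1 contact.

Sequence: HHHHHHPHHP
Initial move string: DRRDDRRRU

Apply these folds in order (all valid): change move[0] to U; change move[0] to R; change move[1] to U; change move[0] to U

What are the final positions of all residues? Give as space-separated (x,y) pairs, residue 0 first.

Answer: (0,0) (0,1) (0,2) (1,2) (1,1) (1,0) (2,0) (3,0) (4,0) (4,1)

Derivation:
Initial moves: DRRDDRRRU
Fold: move[0]->U => URRDDRRRU (positions: [(0, 0), (0, 1), (1, 1), (2, 1), (2, 0), (2, -1), (3, -1), (4, -1), (5, -1), (5, 0)])
Fold: move[0]->R => RRRDDRRRU (positions: [(0, 0), (1, 0), (2, 0), (3, 0), (3, -1), (3, -2), (4, -2), (5, -2), (6, -2), (6, -1)])
Fold: move[1]->U => RURDDRRRU (positions: [(0, 0), (1, 0), (1, 1), (2, 1), (2, 0), (2, -1), (3, -1), (4, -1), (5, -1), (5, 0)])
Fold: move[0]->U => UURDDRRRU (positions: [(0, 0), (0, 1), (0, 2), (1, 2), (1, 1), (1, 0), (2, 0), (3, 0), (4, 0), (4, 1)])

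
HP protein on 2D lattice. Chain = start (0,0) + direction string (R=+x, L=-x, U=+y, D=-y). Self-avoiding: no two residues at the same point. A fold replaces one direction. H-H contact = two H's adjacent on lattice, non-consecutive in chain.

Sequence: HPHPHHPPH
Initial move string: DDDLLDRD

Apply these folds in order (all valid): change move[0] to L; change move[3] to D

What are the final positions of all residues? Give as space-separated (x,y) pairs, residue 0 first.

Answer: (0,0) (-1,0) (-1,-1) (-1,-2) (-1,-3) (-2,-3) (-2,-4) (-1,-4) (-1,-5)

Derivation:
Initial moves: DDDLLDRD
Fold: move[0]->L => LDDLLDRD (positions: [(0, 0), (-1, 0), (-1, -1), (-1, -2), (-2, -2), (-3, -2), (-3, -3), (-2, -3), (-2, -4)])
Fold: move[3]->D => LDDDLDRD (positions: [(0, 0), (-1, 0), (-1, -1), (-1, -2), (-1, -3), (-2, -3), (-2, -4), (-1, -4), (-1, -5)])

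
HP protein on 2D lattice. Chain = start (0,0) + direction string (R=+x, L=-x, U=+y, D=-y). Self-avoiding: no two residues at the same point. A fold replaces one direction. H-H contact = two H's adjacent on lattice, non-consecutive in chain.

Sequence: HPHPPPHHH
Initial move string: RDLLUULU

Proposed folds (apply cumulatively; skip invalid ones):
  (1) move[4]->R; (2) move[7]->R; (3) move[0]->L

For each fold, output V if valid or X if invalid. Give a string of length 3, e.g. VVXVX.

Initial: RDLLUULU -> [(0, 0), (1, 0), (1, -1), (0, -1), (-1, -1), (-1, 0), (-1, 1), (-2, 1), (-2, 2)]
Fold 1: move[4]->R => RDLLRULU INVALID (collision), skipped
Fold 2: move[7]->R => RDLLUULR INVALID (collision), skipped
Fold 3: move[0]->L => LDLLUULU VALID

Answer: XXV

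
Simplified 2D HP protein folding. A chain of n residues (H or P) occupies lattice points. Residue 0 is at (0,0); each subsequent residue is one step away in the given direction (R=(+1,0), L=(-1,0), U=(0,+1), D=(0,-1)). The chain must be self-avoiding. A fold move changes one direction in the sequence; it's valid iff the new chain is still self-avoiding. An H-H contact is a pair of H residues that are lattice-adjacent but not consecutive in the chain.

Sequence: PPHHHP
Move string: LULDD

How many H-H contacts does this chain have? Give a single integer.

Answer: 0

Derivation:
Positions: [(0, 0), (-1, 0), (-1, 1), (-2, 1), (-2, 0), (-2, -1)]
No H-H contacts found.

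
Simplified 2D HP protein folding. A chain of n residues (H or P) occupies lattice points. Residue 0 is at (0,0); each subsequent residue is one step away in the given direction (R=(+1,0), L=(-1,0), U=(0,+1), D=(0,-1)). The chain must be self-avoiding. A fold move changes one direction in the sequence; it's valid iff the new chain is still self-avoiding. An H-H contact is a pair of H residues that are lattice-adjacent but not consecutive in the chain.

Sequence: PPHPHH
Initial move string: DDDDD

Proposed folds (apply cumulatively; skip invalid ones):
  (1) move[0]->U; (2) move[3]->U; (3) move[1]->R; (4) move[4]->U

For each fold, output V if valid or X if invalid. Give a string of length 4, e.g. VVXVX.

Answer: XXVX

Derivation:
Initial: DDDDD -> [(0, 0), (0, -1), (0, -2), (0, -3), (0, -4), (0, -5)]
Fold 1: move[0]->U => UDDDD INVALID (collision), skipped
Fold 2: move[3]->U => DDDUD INVALID (collision), skipped
Fold 3: move[1]->R => DRDDD VALID
Fold 4: move[4]->U => DRDDU INVALID (collision), skipped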